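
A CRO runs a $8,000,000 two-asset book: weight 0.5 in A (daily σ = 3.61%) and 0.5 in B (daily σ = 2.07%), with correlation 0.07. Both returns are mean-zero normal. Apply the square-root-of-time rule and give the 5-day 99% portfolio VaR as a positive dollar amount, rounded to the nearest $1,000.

σ_p = √(0.5²·3.61² + 0.5²·2.07² + 2·0.07·0.5·0.5·3.61·2.07) = 2.143%.
σ_{5d} = 2.143% × √5 = 4.792%.
z(99%) = 2.326.
VaR = 2.326 × 4.792% = 11.146%; on $8,000,000 that is $891,680.

$892,000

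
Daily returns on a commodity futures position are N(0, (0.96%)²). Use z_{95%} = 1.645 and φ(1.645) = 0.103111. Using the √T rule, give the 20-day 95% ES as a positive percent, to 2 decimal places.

σ_{20d} = 0.96% × √20 = 4.293%.
ES multiplier = φ(z)/(1−α) = 0.103111/0.05 = 2.062.
ES = 4.293% × 2.062 = 8.852%.

8.85%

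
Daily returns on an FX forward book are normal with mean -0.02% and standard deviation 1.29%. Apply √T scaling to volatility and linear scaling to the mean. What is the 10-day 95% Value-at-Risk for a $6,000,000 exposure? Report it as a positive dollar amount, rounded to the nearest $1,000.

At 95%, z = 1.645.
σ_{10d} = 1.29% × √10 = 4.079%; μ_{10d} = 10 × -0.02% = -0.200%.
VaR = −(-0.200%) + 1.645 × 4.079% = 6.910%.
On $6,000,000: 0.06910 × $6,000,000 = $414,600.

$415,000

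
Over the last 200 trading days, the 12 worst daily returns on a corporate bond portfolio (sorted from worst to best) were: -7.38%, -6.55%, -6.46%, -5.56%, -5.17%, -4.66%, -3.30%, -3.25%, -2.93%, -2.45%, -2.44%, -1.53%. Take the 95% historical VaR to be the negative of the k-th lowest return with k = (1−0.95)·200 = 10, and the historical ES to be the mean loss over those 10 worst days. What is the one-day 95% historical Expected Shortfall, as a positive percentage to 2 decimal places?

The 10 worst returns sum to -47.71%.
ES = −(-47.71%) / 10 = 4.771% ≈ 4.77%.

4.77%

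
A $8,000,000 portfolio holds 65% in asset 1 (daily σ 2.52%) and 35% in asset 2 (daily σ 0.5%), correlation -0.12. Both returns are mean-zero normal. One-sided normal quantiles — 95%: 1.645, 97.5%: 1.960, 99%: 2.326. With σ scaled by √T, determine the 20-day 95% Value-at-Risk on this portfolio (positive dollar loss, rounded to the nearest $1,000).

$957,000

σ_p = √(0.65²·2.52² + 0.35²·0.5² + 2·-0.12·0.65·0.35·2.52·0.5) = 1.626%.
σ_{20d} = 1.626% × √20 = 7.272%.
VaR = 1.645 × 7.272% = 11.962%; on $8,000,000 that is $956,960.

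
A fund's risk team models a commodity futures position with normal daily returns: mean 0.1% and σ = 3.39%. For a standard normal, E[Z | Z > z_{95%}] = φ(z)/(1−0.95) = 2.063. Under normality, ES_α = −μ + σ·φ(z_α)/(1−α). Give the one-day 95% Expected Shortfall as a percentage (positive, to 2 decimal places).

6.89%

ES = −(0.1%) + 3.39% × 2.063 = 6.894%.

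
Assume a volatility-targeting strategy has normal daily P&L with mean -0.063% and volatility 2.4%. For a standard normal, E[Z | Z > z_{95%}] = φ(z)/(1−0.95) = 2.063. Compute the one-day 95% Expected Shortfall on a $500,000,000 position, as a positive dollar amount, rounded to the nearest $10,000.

$25,070,000

ES = −(-0.063%) + 2.4% × 2.063 = 5.014%.
On $500,000,000: 0.05014 × $500,000,000 = $25,070,000.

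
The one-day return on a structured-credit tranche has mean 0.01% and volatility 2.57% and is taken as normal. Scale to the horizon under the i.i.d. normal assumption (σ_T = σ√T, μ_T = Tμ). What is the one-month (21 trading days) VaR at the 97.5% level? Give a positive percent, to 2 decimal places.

22.87%

At 97.5%, z = 1.960.
σ_{21d} = 2.57% × √21 = 11.777%; μ_{21d} = 21 × 0.01% = 0.210%.
VaR = −(0.210%) + 1.960 × 11.777% = 22.873%.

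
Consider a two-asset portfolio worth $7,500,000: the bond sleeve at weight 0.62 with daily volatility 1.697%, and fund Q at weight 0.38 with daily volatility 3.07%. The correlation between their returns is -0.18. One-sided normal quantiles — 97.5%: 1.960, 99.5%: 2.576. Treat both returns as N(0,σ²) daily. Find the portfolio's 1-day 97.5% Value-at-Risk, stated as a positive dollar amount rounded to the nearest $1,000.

σ_p² = 0.62²·1.697² + 0.38²·3.07² + 2·-0.18·0.62·0.38·1.697·3.07 = 2.0261 (%²).
σ_p = √2.0261 = 1.423%.
VaR = 1.960 × 1.423% = 2.789%; on $7,500,000 that is $209,175.

$209,000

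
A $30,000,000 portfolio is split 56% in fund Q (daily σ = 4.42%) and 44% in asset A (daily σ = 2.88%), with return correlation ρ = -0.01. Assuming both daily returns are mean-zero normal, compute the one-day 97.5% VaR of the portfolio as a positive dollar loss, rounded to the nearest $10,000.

σ_p² = 0.56²·4.42² + 0.44²·2.88² + 2·-0.01·0.56·0.44·4.42·2.88 = 7.6697 (%²).
σ_p = √7.6697 = 2.769%.
At 97.5%, z = 1.960.
VaR = 1.960 × 2.769% = 5.427%; on $30,000,000 that is $1,628,100.

$1,630,000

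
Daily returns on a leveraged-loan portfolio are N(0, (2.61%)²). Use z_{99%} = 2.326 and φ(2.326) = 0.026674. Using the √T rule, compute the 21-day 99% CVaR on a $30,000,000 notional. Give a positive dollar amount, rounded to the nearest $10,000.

σ_{21d} = 2.61% × √21 = 11.961%.
ES multiplier = φ(z)/(1−α) = 0.026674/0.01 = 2.667.
ES = 11.961% × 2.667 = 31.900%; on $30,000,000: $9,570,000.

$9,570,000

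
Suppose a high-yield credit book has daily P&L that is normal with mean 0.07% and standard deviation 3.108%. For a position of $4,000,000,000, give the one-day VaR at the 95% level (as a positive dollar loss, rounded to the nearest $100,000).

$201,700,000

At 95% one-sided, z = 1.645.
VaR = −μ + z·σ = −(0.07%) + 1.645 × 3.108% = 5.043%.
On $4,000,000,000: 0.05043 × $4,000,000,000 = $201,720,000.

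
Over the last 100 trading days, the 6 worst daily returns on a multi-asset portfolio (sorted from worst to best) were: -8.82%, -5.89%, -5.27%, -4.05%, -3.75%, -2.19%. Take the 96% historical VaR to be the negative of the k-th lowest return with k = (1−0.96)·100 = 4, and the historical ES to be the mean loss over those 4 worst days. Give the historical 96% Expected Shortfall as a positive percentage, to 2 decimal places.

6.01%

The 4 worst returns sum to -24.03%.
ES = −(-24.03%) / 4 = 6.0075% ≈ 6.01%.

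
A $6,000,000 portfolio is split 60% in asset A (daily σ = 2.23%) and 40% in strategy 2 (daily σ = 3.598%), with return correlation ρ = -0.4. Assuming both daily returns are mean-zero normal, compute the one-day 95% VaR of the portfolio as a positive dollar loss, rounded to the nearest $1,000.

σ_p² = 0.6²·2.23² + 0.4²·3.598² + 2·-0.4·0.6·0.4·2.23·3.598 = 2.3210 (%²).
σ_p = √2.3210 = 1.523%.
At 95%, z = 1.645.
VaR = 1.645 × 1.523% = 2.505%; on $6,000,000 that is $150,300.

$150,000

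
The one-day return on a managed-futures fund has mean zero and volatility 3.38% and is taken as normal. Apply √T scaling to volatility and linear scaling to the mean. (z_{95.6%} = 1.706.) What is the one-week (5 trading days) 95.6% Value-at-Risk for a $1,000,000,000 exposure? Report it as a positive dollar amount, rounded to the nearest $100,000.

$128,900,000

σ_{5d} = 3.38% × √5 = 7.558%.
VaR = 1.706 × 7.558% = 12.894%.
On $1,000,000,000: 0.12894 × $1,000,000,000 = $128,940,000.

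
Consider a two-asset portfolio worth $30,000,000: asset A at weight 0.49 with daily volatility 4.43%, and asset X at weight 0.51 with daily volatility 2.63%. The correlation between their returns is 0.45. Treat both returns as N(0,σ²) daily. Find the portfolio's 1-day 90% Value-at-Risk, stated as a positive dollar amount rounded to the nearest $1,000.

$1,162,000

σ_p² = 0.49²·4.43² + 0.51²·2.63² + 2·0.45·0.49·0.51·4.43·2.63 = 9.1314 (%²).
σ_p = √9.1314 = 3.022%.
At 90%, z = 1.282.
VaR = 1.282 × 3.022% = 3.874%; on $30,000,000 that is $1,162,200.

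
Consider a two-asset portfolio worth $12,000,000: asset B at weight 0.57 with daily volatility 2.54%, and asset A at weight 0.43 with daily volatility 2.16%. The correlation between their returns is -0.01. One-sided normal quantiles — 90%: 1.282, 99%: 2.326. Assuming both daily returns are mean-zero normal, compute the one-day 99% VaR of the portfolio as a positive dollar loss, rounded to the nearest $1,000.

$478,000

σ_p² = 0.57²·2.54² + 0.43²·2.16² + 2·-0.01·0.57·0.43·2.54·2.16 = 2.9319 (%²).
σ_p = √2.9319 = 1.712%.
VaR = 2.326 × 1.712% = 3.982%; on $12,000,000 that is $477,840.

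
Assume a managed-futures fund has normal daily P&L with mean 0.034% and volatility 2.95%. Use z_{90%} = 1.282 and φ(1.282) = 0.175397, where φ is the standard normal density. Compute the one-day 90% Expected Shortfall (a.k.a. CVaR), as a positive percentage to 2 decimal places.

Tail multiplier: φ(z)/(1−α) = 0.175397 / 0.1 = 1.754.
ES = −(0.034%) + 2.95% × 1.754 = 5.140%.

5.14%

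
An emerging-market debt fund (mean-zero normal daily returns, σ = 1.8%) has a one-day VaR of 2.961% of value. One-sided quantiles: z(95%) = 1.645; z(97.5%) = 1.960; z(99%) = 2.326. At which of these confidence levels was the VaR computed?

Implied z = VaR/σ = 2.961 / 1.8 = 1.645.
This matches z(95%) = 1.645.

95%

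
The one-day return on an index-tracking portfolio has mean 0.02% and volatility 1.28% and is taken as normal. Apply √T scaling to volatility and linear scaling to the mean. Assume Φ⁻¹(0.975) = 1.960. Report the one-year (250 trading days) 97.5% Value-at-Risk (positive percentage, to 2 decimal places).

σ_{250d} = 1.28% × √250 = 20.239%; μ_{250d} = 250 × 0.02% = 5.000%.
VaR = −(5.000%) + 1.960 × 20.239% = 34.668%.

34.67%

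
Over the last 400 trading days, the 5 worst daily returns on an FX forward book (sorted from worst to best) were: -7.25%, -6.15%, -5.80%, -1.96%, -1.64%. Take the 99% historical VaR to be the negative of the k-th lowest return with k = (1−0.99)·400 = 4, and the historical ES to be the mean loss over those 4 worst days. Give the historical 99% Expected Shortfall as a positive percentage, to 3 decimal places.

The 4 worst returns sum to -21.16%.
ES = −(-21.16%) / 4 = 5.29% ≈ 5.290%.

5.290%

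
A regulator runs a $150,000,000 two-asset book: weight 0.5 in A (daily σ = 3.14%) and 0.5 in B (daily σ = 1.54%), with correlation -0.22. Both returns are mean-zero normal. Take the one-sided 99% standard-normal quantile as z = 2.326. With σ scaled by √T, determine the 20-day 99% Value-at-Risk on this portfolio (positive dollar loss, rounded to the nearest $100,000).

$24,800,000

σ_p = √(0.5²·3.14² + 0.5²·1.54² + 2·-0.22·0.5·0.5·3.14·1.54) = 1.589%.
σ_{20d} = 1.589% × √20 = 7.106%.
VaR = 2.326 × 7.106% = 16.529%; on $150,000,000 that is $24,793,500.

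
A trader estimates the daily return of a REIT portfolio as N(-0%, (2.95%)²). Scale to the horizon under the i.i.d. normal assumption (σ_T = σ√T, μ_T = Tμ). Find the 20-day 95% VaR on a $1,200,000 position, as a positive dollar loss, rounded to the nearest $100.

$260,400

At 95%, z = 1.645.
σ_{20d} = 2.95% × √20 = 13.193%.
VaR = 1.645 × 13.193% = 21.702%.
On $1,200,000: 0.21702 × $1,200,000 = $260,424.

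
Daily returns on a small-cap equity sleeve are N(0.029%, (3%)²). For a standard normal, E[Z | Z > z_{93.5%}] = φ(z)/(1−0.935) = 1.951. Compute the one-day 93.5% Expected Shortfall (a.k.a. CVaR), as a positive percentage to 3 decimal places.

5.824%

ES = −(0.029%) + 3% × 1.951 = 5.824%.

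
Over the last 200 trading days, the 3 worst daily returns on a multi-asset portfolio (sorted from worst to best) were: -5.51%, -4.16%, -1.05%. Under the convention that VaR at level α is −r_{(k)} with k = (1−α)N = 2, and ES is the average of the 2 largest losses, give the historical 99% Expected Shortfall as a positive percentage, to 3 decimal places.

4.835%

The 2 worst returns sum to -9.67%.
ES = −(-9.67%) / 2 = 4.835%.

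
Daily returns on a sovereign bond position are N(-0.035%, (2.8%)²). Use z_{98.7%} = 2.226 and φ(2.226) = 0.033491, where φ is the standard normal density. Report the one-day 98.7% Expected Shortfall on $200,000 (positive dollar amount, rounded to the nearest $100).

$14,500

Tail multiplier: φ(z)/(1−α) = 0.033491 / 0.013 = 2.576.
ES = −(-0.035%) + 2.8% × 2.576 = 7.248%.
On $200,000: 0.07248 × $200,000 = $14,496.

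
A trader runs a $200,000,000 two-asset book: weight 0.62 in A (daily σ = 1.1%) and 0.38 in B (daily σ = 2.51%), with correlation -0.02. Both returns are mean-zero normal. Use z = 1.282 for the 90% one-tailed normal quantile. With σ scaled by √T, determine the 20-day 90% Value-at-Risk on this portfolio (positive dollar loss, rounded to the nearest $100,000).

$13,300,000

σ_p = √(0.62²·1.1² + 0.38²·2.51² + 2·-0.02·0.62·0.38·1.1·2.51) = 1.161%.
σ_{20d} = 1.161% × √20 = 5.192%.
VaR = 1.282 × 5.192% = 6.656%; on $200,000,000 that is $13,312,000.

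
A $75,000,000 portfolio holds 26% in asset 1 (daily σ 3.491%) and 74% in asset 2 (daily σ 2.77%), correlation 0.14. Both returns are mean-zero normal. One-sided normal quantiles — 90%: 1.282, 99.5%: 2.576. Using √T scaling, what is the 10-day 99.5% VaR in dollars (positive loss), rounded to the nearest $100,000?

σ_p = √(0.26²·3.491² + 0.74²·2.77² + 2·0.14·0.26·0.74·3.491·2.77) = 2.355%.
σ_{10d} = 2.355% × √10 = 7.447%.
VaR = 2.576 × 7.447% = 19.183%; on $75,000,000 that is $14,387,250.

$14,400,000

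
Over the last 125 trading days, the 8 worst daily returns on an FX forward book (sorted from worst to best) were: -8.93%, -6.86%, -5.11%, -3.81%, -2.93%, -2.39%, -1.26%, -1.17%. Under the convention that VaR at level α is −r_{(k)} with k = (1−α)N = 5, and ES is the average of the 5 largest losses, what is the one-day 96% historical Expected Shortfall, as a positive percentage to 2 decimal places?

5.53%

The 5 worst returns sum to -27.64%.
ES = −(-27.64%) / 5 = 5.528% ≈ 5.53%.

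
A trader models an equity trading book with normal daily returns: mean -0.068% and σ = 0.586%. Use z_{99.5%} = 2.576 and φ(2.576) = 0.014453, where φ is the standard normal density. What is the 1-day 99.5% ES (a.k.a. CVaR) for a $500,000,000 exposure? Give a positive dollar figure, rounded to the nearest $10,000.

$8,810,000

Tail multiplier: φ(z)/(1−α) = 0.014453 / 0.005 = 2.891.
ES = −(-0.068%) + 0.586% × 2.891 = 1.762%.
On $500,000,000: 0.01762 × $500,000,000 = $8,810,000.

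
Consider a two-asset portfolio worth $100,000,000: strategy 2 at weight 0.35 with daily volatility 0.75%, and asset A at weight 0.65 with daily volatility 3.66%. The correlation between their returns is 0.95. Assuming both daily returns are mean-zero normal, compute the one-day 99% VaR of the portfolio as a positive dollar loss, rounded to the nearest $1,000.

$6,117,000

σ_p² = 0.35²·0.75² + 0.65²·3.66² + 2·0.95·0.35·0.65·0.75·3.66 = 6.9151 (%²).
σ_p = √6.9151 = 2.630%.
At 99%, z = 2.326.
VaR = 2.326 × 2.630% = 6.117%; on $100,000,000 that is $6,117,000.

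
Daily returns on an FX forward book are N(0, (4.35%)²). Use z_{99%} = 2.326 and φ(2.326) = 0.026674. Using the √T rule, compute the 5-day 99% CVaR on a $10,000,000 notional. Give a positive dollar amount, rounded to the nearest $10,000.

σ_{5d} = 4.35% × √5 = 9.727%.
ES multiplier = φ(z)/(1−α) = 0.026674/0.01 = 2.667.
ES = 9.727% × 2.667 = 25.942%; on $10,000,000: $2,594,200.

$2,590,000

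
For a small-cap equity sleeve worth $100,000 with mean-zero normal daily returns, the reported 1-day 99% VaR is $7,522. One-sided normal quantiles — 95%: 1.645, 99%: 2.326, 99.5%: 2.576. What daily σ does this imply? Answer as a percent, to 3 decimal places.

3.234%

VaR as a fraction: $7,522 / $100,000 = 7.522%.
σ = VaR / z = 7.522% / 2.326 = 3.234%.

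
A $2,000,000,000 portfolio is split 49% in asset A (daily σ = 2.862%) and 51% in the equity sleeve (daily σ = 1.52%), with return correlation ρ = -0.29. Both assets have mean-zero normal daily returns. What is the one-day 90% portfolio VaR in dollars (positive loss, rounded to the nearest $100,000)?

$35,700,000

σ_p² = 0.49²·2.862² + 0.51²·1.52² + 2·-0.29·0.49·0.51·2.862·1.52 = 1.9371 (%²).
σ_p = √1.9371 = 1.392%.
At 90%, z = 1.282.
VaR = 1.282 × 1.392% = 1.785%; on $2,000,000,000 that is $35,700,000.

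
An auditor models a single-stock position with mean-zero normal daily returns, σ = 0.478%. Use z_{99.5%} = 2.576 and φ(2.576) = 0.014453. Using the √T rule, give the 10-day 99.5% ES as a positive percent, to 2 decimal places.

4.37%

σ_{10d} = 0.478% × √10 = 1.512%.
ES multiplier = φ(z)/(1−α) = 0.014453/0.005 = 2.891.
ES = 1.512% × 2.891 = 4.371%.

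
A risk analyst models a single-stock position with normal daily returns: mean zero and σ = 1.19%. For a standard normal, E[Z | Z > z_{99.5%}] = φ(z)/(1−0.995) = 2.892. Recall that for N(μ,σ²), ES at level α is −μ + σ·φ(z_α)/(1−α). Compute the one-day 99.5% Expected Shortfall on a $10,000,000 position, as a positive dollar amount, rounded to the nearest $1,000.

$344,000

ES = 1.19% × 2.892 = 3.441%.
On $10,000,000: 0.03441 × $10,000,000 = $344,100.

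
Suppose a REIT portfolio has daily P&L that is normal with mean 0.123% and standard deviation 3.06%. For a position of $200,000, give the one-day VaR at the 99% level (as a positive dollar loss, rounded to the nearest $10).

At 99% one-sided, z = 2.326.
VaR = −μ + z·σ = −(0.123%) + 2.326 × 3.06% = 6.995%.
On $200,000: 0.06995 × $200,000 = $13,990.

$13,990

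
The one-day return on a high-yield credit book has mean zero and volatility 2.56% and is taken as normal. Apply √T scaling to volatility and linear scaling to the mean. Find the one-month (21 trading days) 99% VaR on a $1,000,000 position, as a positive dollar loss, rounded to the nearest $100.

At 99%, z = 2.326.
σ_{21d} = 2.56% × √21 = 11.731%.
VaR = 2.326 × 11.731% = 27.286%.
On $1,000,000: 0.27286 × $1,000,000 = $272,860.

$272,900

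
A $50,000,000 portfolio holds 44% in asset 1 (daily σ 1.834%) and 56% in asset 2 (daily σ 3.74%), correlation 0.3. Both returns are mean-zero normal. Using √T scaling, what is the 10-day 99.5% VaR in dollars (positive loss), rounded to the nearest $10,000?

$10,020,000

σ_p = √(0.44²·1.834² + 0.56²·3.74² + 2·0.3·0.44·0.56·1.834·3.74) = 2.460%.
σ_{10d} = 2.460% × √10 = 7.779%.
z(99.5%) = 2.576.
VaR = 2.576 × 7.779% = 20.039%; on $50,000,000 that is $10,019,500.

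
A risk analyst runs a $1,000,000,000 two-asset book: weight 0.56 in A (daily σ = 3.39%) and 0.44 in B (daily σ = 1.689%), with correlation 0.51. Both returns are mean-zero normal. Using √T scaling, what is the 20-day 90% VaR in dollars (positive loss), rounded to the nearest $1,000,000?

$136,000,000

σ_p = √(0.56²·3.39² + 0.44²·1.689² + 2·0.51·0.56·0.44·3.39·1.689) = 2.365%.
σ_{20d} = 2.365% × √20 = 10.577%.
z(90%) = 1.282.
VaR = 1.282 × 10.577% = 13.560%; on $1,000,000,000 that is $135,600,000.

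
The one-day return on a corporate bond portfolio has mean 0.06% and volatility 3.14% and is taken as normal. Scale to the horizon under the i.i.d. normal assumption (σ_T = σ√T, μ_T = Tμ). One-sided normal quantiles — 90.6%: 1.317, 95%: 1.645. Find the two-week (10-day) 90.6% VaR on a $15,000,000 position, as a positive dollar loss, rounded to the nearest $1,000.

$1,872,000

σ_{10d} = 3.14% × √10 = 9.930%; μ_{10d} = 10 × 0.06% = 0.600%.
VaR = −(0.600%) + 1.317 × 9.930% = 12.478%.
On $15,000,000: 0.12478 × $15,000,000 = $1,871,700.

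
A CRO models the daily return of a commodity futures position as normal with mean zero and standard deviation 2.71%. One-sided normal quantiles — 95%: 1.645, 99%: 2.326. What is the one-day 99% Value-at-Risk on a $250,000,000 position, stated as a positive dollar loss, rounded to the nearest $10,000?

$15,760,000

VaR = z·σ = 2.326 × 2.71% = 6.303%.
On $250,000,000: 0.06303 × $250,000,000 = $15,757,500.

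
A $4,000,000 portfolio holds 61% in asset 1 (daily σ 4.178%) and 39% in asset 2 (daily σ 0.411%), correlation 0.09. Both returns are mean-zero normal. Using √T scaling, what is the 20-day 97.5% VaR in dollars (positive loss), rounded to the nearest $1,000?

σ_p = √(0.61²·4.178² + 0.39²·0.411² + 2·0.09·0.61·0.39·4.178·0.411) = 2.568%.
σ_{20d} = 2.568% × √20 = 11.484%.
z(97.5%) = 1.960.
VaR = 1.960 × 11.484% = 22.509%; on $4,000,000 that is $900,360.

$900,000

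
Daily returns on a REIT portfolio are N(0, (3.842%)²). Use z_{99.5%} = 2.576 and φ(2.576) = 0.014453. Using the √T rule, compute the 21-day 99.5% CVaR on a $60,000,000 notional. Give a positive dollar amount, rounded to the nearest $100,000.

$30,500,000

σ_{21d} = 3.842% × √21 = 17.606%.
ES multiplier = φ(z)/(1−α) = 0.014453/0.005 = 2.891.
ES = 17.606% × 2.891 = 50.899%; on $60,000,000: $30,539,400.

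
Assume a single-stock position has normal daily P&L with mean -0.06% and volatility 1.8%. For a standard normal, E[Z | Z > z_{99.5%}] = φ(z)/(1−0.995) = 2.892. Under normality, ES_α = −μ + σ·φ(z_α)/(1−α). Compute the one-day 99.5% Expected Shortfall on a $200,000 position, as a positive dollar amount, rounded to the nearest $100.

ES = −(-0.06%) + 1.8% × 2.892 = 5.266%.
On $200,000: 0.05266 × $200,000 = $10,532.

$10,500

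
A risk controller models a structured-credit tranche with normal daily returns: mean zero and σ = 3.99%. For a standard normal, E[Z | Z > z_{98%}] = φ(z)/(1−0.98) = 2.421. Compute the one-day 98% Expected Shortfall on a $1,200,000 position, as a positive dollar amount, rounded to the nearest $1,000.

ES = 3.99% × 2.421 = 9.660%.
On $1,200,000: 0.09660 × $1,200,000 = $115,920.

$116,000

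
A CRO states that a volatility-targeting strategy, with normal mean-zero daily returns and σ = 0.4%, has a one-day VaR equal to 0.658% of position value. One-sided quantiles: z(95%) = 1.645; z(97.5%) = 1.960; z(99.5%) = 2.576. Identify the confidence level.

95%

Implied z = VaR/σ = 0.658 / 0.4 = 1.645.
This matches z(95%) = 1.645.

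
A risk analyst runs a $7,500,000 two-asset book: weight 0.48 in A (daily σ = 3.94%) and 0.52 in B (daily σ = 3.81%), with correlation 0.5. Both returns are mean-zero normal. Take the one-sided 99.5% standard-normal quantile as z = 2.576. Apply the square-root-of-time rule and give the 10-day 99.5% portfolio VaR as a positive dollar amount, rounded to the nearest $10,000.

σ_p = √(0.48²·3.94² + 0.52²·3.81² + 2·0.5·0.48·0.52·3.94·3.81) = 3.354%.
σ_{10d} = 3.354% × √10 = 10.606%.
VaR = 2.576 × 10.606% = 27.321%; on $7,500,000 that is $2,049,075.

$2,050,000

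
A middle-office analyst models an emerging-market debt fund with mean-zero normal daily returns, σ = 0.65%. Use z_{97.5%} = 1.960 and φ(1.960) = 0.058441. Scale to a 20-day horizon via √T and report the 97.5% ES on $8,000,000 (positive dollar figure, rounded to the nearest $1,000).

σ_{20d} = 0.65% × √20 = 2.907%.
ES multiplier = φ(z)/(1−α) = 0.058441/0.025 = 2.338.
ES = 2.907% × 2.338 = 6.797%; on $8,000,000: $543,760.

$544,000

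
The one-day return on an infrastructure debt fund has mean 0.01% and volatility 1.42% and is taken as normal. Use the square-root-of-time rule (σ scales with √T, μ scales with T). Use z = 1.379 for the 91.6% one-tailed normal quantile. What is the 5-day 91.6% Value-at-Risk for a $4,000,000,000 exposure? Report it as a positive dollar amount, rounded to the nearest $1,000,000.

$173,000,000

σ_{5d} = 1.42% × √5 = 3.175%; μ_{5d} = 5 × 0.01% = 0.050%.
VaR = −(0.050%) + 1.379 × 3.175% = 4.328%.
On $4,000,000,000: 0.04328 × $4,000,000,000 = $173,120,000.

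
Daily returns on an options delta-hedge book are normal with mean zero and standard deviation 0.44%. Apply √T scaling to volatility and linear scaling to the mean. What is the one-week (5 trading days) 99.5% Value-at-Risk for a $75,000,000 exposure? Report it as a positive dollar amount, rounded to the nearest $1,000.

At 99.5%, z = 2.576.
σ_{5d} = 0.44% × √5 = 0.984%.
VaR = 2.576 × 0.984% = 2.535%.
On $75,000,000: 0.02535 × $75,000,000 = $1,901,250.

$1,901,000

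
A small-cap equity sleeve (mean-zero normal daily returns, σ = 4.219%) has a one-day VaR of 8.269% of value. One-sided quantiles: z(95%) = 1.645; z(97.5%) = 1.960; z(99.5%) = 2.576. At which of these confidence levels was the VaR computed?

Implied z = VaR/σ = 8.269 / 4.219 = 1.960.
This matches z(97.5%) = 1.960.

97.5%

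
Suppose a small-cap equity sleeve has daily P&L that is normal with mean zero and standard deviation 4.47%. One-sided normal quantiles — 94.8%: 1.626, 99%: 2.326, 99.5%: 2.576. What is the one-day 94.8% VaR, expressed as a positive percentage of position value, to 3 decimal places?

VaR = z·σ = 1.626 × 4.47% = 7.268%.

7.268%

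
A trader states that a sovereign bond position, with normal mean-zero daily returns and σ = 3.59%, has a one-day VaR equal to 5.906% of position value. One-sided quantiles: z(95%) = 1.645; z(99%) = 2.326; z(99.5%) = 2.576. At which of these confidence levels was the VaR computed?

Implied z = VaR/σ = 5.906 / 3.59 = 1.645.
This matches z(95%) = 1.645.

95%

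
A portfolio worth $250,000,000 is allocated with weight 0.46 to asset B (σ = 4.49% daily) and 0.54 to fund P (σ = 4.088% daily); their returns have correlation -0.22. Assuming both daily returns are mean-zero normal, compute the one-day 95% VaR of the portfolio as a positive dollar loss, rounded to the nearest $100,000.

σ_p² = 0.46²·4.49² + 0.54²·4.088² + 2·-0.22·0.46·0.54·4.49·4.088 = 7.1329 (%²).
σ_p = √7.1329 = 2.671%.
At 95%, z = 1.645.
VaR = 1.645 × 2.671% = 4.394%; on $250,000,000 that is $10,985,000.

$11,000,000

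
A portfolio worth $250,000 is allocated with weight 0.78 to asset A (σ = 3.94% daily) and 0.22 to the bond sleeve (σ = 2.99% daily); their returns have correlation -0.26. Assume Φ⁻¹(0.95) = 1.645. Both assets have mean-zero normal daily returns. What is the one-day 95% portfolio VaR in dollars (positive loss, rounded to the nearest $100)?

σ_p² = 0.78²·3.94² + 0.22²·2.99² + 2·-0.26·0.78·0.22·3.94·2.99 = 8.8261 (%²).
σ_p = √8.8261 = 2.971%.
VaR = 1.645 × 2.971% = 4.887%; on $250,000 that is $12,218.

$12,200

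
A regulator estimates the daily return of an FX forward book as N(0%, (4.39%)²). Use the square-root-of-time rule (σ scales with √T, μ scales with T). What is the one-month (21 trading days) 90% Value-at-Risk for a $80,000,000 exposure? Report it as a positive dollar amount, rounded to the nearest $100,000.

At 90%, z = 1.282.
σ_{21d} = 4.39% × √21 = 20.118%.
VaR = 1.282 × 20.118% = 25.791%.
On $80,000,000: 0.25791 × $80,000,000 = $20,632,800.

$20,600,000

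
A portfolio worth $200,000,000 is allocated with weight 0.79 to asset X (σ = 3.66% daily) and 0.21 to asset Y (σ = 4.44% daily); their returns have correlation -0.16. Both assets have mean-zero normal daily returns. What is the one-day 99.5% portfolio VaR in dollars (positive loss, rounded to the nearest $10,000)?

$14,900,000

σ_p² = 0.79²·3.66² + 0.21²·4.44² + 2·-0.16·0.79·0.21·3.66·4.44 = 8.3669 (%²).
σ_p = √8.3669 = 2.893%.
At 99.5%, z = 2.576.
VaR = 2.576 × 2.893% = 7.452%; on $200,000,000 that is $14,904,000.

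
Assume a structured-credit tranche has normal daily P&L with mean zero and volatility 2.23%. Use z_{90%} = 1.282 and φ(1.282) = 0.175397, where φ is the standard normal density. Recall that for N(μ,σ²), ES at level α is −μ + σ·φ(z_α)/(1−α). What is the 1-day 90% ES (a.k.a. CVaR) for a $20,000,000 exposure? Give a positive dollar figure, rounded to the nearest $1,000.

Tail multiplier: φ(z)/(1−α) = 0.175397 / 0.1 = 1.754.
ES = 2.23% × 1.754 = 3.911%.
On $20,000,000: 0.03911 × $20,000,000 = $782,200.

$782,000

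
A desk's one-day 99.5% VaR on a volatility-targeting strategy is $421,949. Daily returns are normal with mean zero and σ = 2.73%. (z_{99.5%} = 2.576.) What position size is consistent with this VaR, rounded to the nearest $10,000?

VaR as a fraction of value: z·σ = 2.576 × 2.73% = 7.03248%.
Position = $421,949 / 0.0703248 = $6,000,003.

$6,000,000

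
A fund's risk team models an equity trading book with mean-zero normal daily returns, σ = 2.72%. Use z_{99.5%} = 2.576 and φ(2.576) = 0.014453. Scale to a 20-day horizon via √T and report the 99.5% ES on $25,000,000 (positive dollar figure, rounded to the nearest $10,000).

σ_{20d} = 2.72% × √20 = 12.164%.
ES multiplier = φ(z)/(1−α) = 0.014453/0.005 = 2.891.
ES = 12.164% × 2.891 = 35.166%; on $25,000,000: $8,791,500.

$8,790,000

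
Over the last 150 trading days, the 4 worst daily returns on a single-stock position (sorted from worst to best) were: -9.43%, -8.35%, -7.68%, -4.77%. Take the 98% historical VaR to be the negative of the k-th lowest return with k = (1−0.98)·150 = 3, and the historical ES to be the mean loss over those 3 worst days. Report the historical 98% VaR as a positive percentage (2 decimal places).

7.68%

k = 3; the 3rd lowest return is -7.68%, so VaR = 7.68%.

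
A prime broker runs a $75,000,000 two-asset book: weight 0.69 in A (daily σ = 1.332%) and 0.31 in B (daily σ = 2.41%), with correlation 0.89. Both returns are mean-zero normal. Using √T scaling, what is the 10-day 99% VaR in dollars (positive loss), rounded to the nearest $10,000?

$8,940,000

σ_p = √(0.69²·1.332² + 0.31²·2.41² + 2·0.89·0.69·0.31·1.332·2.41) = 1.620%.
σ_{10d} = 1.620% × √10 = 5.123%.
z(99%) = 2.326.
VaR = 2.326 × 5.123% = 11.916%; on $75,000,000 that is $8,937,000.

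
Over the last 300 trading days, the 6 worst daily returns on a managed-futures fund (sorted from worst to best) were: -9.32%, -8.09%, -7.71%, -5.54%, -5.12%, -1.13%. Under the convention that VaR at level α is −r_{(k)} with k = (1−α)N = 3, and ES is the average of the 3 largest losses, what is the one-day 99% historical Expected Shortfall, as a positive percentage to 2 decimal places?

The 3 worst returns sum to -25.12%.
ES = −(-25.12%) / 3 = 8.3733…% ≈ 8.37%.

8.37%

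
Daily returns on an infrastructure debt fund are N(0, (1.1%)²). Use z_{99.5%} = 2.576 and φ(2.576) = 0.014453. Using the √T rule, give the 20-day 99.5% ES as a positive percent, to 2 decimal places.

σ_{20d} = 1.1% × √20 = 4.919%.
ES multiplier = φ(z)/(1−α) = 0.014453/0.005 = 2.891.
ES = 4.919% × 2.891 = 14.221%.

14.22%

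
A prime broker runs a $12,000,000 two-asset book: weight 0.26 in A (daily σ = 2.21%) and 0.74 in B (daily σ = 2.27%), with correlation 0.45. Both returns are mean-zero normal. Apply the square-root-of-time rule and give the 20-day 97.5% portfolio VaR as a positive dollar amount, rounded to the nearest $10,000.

σ_p = √(0.26²·2.21² + 0.74²·2.27² + 2·0.45·0.26·0.74·2.21·2.27) = 2.005%.
σ_{20d} = 2.005% × √20 = 8.967%.
z(97.5%) = 1.960.
VaR = 1.960 × 8.967% = 17.575%; on $12,000,000 that is $2,109,000.

$2,110,000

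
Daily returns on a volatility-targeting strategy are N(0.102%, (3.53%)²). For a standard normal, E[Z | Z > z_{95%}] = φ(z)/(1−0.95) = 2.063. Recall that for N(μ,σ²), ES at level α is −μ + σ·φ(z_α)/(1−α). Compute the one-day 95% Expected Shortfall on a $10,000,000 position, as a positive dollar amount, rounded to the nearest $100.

ES = −(0.102%) + 3.53% × 2.063 = 7.180%.
On $10,000,000: 0.07180 × $10,000,000 = $718,000.

$718,000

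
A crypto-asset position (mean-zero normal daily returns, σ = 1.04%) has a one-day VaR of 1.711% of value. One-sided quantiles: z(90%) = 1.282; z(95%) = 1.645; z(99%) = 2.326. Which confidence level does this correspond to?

Implied z = VaR/σ = 1.711 / 1.04 = 1.645.
This matches z(95%) = 1.645.

95%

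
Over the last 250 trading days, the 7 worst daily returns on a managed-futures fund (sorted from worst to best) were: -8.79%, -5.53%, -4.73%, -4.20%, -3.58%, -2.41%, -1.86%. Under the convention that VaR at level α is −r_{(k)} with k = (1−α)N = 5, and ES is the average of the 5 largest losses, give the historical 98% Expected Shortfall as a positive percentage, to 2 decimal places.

The 5 worst returns sum to -26.83%.
ES = −(-26.83%) / 5 = 5.366% ≈ 5.37%.

5.37%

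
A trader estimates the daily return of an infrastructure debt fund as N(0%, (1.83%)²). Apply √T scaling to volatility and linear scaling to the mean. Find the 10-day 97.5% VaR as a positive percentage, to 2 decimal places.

At 97.5%, z = 1.960.
σ_{10d} = 1.83% × √10 = 5.787%.
VaR = 1.960 × 5.787% = 11.343%.

11.34%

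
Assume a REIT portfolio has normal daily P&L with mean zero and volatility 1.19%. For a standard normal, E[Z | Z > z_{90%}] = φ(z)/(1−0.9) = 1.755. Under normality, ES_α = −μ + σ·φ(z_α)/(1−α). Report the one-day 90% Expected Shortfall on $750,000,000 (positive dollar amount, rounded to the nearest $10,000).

ES = 1.19% × 1.755 = 2.088%.
On $750,000,000: 0.02088 × $750,000,000 = $15,660,000.

$15,660,000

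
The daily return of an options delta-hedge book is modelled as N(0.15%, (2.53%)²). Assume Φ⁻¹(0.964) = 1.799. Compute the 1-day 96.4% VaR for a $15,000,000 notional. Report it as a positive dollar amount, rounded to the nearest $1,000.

VaR = −μ + z·σ = −(0.15%) + 1.799 × 2.53% = 4.401%.
On $15,000,000: 0.04401 × $15,000,000 = $660,150.

$660,000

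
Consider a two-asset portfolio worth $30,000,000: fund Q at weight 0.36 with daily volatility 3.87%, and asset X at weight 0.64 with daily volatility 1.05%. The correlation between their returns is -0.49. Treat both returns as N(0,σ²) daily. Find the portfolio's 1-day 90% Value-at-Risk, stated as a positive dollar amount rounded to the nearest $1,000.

$467,000

σ_p² = 0.36²·3.87² + 0.64²·1.05² + 2·-0.49·0.36·0.64·3.87·1.05 = 1.4751 (%²).
σ_p = √1.4751 = 1.215%.
At 90%, z = 1.282.
VaR = 1.282 × 1.215% = 1.558%; on $30,000,000 that is $467,400.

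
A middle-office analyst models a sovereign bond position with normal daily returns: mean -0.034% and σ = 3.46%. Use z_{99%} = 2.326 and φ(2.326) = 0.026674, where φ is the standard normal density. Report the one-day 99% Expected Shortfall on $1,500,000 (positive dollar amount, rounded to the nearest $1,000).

$139,000

Tail multiplier: φ(z)/(1−α) = 0.026674 / 0.01 = 2.667.
ES = −(-0.034%) + 3.46% × 2.667 = 9.262%.
On $1,500,000: 0.09262 × $1,500,000 = $138,930.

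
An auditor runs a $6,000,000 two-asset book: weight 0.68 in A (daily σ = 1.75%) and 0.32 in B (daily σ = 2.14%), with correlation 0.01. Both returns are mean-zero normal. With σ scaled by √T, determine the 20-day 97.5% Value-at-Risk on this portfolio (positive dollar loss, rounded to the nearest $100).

$725,200

σ_p = √(0.68²·1.75² + 0.32²·2.14² + 2·0.01·0.68·0.32·1.75·2.14) = 1.379%.
σ_{20d} = 1.379% × √20 = 6.167%.
z(97.5%) = 1.960.
VaR = 1.960 × 6.167% = 12.087%; on $6,000,000 that is $725,220.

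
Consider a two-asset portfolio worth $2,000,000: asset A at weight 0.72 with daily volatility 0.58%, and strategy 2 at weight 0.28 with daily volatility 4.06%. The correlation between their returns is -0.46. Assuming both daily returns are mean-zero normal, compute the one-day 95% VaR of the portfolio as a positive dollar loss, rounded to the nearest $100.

σ_p² = 0.72²·0.58² + 0.28²·4.06² + 2·-0.46·0.72·0.28·0.58·4.06 = 1.0300 (%²).
σ_p = √1.0300 = 1.015%.
At 95%, z = 1.645.
VaR = 1.645 × 1.015% = 1.670%; on $2,000,000 that is $33,400.

$33,400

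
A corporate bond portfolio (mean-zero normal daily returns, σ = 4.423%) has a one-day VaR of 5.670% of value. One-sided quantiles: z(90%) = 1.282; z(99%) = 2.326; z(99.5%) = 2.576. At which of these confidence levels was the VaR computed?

Implied z = VaR/σ = 5.670 / 4.423 = 1.282.
This matches z(90%) = 1.282.

90%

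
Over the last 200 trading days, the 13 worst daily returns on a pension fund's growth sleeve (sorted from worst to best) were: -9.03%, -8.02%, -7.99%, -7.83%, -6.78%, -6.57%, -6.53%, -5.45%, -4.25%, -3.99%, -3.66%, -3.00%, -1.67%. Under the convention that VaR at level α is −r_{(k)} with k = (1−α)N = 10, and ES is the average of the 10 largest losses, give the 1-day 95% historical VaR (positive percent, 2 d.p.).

k = 10; the 10th lowest return is -3.99%, so VaR = 3.99%.

3.99%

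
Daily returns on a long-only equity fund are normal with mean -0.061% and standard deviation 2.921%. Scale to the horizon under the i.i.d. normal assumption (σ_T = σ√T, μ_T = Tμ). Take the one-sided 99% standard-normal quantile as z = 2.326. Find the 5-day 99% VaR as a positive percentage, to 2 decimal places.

15.50%

σ_{5d} = 2.921% × √5 = 6.532%; μ_{5d} = 5 × -0.061% = -0.305%.
VaR = −(-0.305%) + 2.326 × 6.532% = 15.498%.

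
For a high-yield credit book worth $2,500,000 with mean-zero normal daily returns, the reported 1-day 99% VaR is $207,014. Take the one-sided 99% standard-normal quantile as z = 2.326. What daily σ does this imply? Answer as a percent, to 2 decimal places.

3.56%

VaR as a fraction: $207,014 / $2,500,000 = 8.281%.
σ = VaR / z = 8.281% / 2.326 = 3.560%.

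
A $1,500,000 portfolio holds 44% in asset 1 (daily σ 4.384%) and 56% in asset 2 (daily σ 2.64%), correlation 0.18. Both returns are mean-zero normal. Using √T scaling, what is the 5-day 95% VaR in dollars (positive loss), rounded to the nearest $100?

$145,300

σ_p = √(0.44²·4.384² + 0.56²·2.64² + 2·0.18·0.44·0.56·4.384·2.64) = 2.633%.
σ_{5d} = 2.633% × √5 = 5.888%.
z(95%) = 1.645.
VaR = 1.645 × 5.888% = 9.686%; on $1,500,000 that is $145,290.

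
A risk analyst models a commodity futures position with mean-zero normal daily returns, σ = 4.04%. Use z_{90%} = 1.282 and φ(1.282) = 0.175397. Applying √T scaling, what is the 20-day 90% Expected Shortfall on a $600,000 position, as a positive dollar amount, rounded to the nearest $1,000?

σ_{20d} = 4.04% × √20 = 18.067%.
ES multiplier = φ(z)/(1−α) = 0.175397/0.1 = 1.754.
ES = 18.067% × 1.754 = 31.690%; on $600,000: $190,140.

$190,000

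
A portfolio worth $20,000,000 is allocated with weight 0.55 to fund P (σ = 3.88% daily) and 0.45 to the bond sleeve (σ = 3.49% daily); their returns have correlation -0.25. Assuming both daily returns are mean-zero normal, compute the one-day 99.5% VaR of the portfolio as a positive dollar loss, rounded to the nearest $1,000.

$1,191,000

σ_p² = 0.55²·3.88² + 0.45²·3.49² + 2·-0.25·0.55·0.45·3.88·3.49 = 5.3447 (%²).
σ_p = √5.3447 = 2.312%.
At 99.5%, z = 2.576.
VaR = 2.576 × 2.312% = 5.956%; on $20,000,000 that is $1,191,200.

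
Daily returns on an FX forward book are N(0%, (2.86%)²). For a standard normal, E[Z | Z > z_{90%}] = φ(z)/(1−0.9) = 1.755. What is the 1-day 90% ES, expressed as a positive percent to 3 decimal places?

5.019%

ES = 2.86% × 1.755 = 5.019%.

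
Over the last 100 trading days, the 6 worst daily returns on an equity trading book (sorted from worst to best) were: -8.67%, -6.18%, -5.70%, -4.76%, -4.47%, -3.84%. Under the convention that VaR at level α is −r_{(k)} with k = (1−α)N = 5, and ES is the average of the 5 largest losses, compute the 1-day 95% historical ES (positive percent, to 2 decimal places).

The 5 worst returns sum to -29.78%.
ES = −(-29.78%) / 5 = 5.956% ≈ 5.96%.

5.96%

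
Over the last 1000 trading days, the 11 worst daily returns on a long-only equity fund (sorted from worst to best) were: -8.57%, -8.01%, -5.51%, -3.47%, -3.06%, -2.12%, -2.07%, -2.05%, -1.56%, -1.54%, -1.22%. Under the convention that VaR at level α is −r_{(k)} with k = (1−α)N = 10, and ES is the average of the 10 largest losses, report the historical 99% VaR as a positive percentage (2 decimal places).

k = 10; the 10th lowest return is -1.54%, so VaR = 1.54%.

1.54%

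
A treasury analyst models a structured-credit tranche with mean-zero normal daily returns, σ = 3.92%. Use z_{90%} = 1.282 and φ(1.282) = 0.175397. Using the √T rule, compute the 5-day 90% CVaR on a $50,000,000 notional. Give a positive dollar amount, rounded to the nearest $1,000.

σ_{5d} = 3.92% × √5 = 8.765%.
ES multiplier = φ(z)/(1−α) = 0.175397/0.1 = 1.754.
ES = 8.765% × 1.754 = 15.374%; on $50,000,000: $7,687,000.

$7,687,000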